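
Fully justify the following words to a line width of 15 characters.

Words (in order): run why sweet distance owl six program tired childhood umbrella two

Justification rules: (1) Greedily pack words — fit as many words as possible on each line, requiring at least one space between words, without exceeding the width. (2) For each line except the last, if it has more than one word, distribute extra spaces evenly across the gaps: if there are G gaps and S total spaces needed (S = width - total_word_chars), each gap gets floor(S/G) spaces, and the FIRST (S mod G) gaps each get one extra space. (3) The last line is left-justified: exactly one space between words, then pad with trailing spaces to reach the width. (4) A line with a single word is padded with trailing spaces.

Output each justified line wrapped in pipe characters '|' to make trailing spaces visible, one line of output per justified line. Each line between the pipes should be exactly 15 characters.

Line 1: ['run', 'why', 'sweet'] (min_width=13, slack=2)
Line 2: ['distance', 'owl'] (min_width=12, slack=3)
Line 3: ['six', 'program'] (min_width=11, slack=4)
Line 4: ['tired', 'childhood'] (min_width=15, slack=0)
Line 5: ['umbrella', 'two'] (min_width=12, slack=3)

Answer: |run  why  sweet|
|distance    owl|
|six     program|
|tired childhood|
|umbrella two   |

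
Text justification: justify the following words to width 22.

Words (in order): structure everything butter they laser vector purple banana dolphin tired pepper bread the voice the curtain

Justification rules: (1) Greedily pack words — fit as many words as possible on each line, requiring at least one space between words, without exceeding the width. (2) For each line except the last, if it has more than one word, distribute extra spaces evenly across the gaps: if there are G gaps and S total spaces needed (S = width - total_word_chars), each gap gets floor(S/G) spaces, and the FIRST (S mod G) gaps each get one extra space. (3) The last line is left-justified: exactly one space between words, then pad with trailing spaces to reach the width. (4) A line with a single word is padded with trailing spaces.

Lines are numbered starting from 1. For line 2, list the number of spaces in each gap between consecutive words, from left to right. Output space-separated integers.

Answer: 4 3

Derivation:
Line 1: ['structure', 'everything'] (min_width=20, slack=2)
Line 2: ['butter', 'they', 'laser'] (min_width=17, slack=5)
Line 3: ['vector', 'purple', 'banana'] (min_width=20, slack=2)
Line 4: ['dolphin', 'tired', 'pepper'] (min_width=20, slack=2)
Line 5: ['bread', 'the', 'voice', 'the'] (min_width=19, slack=3)
Line 6: ['curtain'] (min_width=7, slack=15)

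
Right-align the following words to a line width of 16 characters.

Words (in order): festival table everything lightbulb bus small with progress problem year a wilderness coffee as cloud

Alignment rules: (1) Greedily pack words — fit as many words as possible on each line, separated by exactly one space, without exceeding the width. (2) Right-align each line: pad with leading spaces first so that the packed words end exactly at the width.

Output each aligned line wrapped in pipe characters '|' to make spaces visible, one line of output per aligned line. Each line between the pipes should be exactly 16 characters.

Line 1: ['festival', 'table'] (min_width=14, slack=2)
Line 2: ['everything'] (min_width=10, slack=6)
Line 3: ['lightbulb', 'bus'] (min_width=13, slack=3)
Line 4: ['small', 'with'] (min_width=10, slack=6)
Line 5: ['progress', 'problem'] (min_width=16, slack=0)
Line 6: ['year', 'a'] (min_width=6, slack=10)
Line 7: ['wilderness'] (min_width=10, slack=6)
Line 8: ['coffee', 'as', 'cloud'] (min_width=15, slack=1)

Answer: |  festival table|
|      everything|
|   lightbulb bus|
|      small with|
|progress problem|
|          year a|
|      wilderness|
| coffee as cloud|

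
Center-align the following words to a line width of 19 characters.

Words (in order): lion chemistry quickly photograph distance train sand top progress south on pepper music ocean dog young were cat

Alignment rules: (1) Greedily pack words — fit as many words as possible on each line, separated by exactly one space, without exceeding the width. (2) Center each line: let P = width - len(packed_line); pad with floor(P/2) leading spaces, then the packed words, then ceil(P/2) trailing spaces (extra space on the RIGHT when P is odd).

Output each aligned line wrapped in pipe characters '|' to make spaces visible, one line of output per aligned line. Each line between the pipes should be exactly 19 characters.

Answer: |  lion chemistry   |
|quickly photograph |
|distance train sand|
|top progress south |
|  on pepper music  |
|  ocean dog young  |
|     were cat      |

Derivation:
Line 1: ['lion', 'chemistry'] (min_width=14, slack=5)
Line 2: ['quickly', 'photograph'] (min_width=18, slack=1)
Line 3: ['distance', 'train', 'sand'] (min_width=19, slack=0)
Line 4: ['top', 'progress', 'south'] (min_width=18, slack=1)
Line 5: ['on', 'pepper', 'music'] (min_width=15, slack=4)
Line 6: ['ocean', 'dog', 'young'] (min_width=15, slack=4)
Line 7: ['were', 'cat'] (min_width=8, slack=11)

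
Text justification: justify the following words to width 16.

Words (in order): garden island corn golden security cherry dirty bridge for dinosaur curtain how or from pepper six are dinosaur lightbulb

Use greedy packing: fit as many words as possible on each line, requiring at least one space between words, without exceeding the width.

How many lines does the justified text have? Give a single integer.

Line 1: ['garden', 'island'] (min_width=13, slack=3)
Line 2: ['corn', 'golden'] (min_width=11, slack=5)
Line 3: ['security', 'cherry'] (min_width=15, slack=1)
Line 4: ['dirty', 'bridge', 'for'] (min_width=16, slack=0)
Line 5: ['dinosaur', 'curtain'] (min_width=16, slack=0)
Line 6: ['how', 'or', 'from'] (min_width=11, slack=5)
Line 7: ['pepper', 'six', 'are'] (min_width=14, slack=2)
Line 8: ['dinosaur'] (min_width=8, slack=8)
Line 9: ['lightbulb'] (min_width=9, slack=7)
Total lines: 9

Answer: 9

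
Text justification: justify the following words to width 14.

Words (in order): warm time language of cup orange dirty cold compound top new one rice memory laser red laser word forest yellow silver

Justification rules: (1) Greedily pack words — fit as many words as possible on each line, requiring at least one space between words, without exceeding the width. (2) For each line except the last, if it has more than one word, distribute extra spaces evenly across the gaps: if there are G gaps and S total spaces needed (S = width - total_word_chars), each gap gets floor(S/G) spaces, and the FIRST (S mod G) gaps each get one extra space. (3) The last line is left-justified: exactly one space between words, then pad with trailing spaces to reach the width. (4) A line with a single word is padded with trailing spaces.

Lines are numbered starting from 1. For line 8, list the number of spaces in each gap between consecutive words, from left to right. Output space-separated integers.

Answer: 1 1

Derivation:
Line 1: ['warm', 'time'] (min_width=9, slack=5)
Line 2: ['language', 'of'] (min_width=11, slack=3)
Line 3: ['cup', 'orange'] (min_width=10, slack=4)
Line 4: ['dirty', 'cold'] (min_width=10, slack=4)
Line 5: ['compound', 'top'] (min_width=12, slack=2)
Line 6: ['new', 'one', 'rice'] (min_width=12, slack=2)
Line 7: ['memory', 'laser'] (min_width=12, slack=2)
Line 8: ['red', 'laser', 'word'] (min_width=14, slack=0)
Line 9: ['forest', 'yellow'] (min_width=13, slack=1)
Line 10: ['silver'] (min_width=6, slack=8)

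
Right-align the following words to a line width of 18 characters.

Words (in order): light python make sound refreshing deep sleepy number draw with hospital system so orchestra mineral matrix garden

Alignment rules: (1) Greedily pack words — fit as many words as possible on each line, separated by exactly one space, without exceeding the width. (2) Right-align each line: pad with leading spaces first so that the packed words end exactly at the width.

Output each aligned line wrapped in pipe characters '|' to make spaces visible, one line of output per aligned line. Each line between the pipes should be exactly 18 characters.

Answer: | light python make|
|  sound refreshing|
|deep sleepy number|
|draw with hospital|
|         system so|
| orchestra mineral|
|     matrix garden|

Derivation:
Line 1: ['light', 'python', 'make'] (min_width=17, slack=1)
Line 2: ['sound', 'refreshing'] (min_width=16, slack=2)
Line 3: ['deep', 'sleepy', 'number'] (min_width=18, slack=0)
Line 4: ['draw', 'with', 'hospital'] (min_width=18, slack=0)
Line 5: ['system', 'so'] (min_width=9, slack=9)
Line 6: ['orchestra', 'mineral'] (min_width=17, slack=1)
Line 7: ['matrix', 'garden'] (min_width=13, slack=5)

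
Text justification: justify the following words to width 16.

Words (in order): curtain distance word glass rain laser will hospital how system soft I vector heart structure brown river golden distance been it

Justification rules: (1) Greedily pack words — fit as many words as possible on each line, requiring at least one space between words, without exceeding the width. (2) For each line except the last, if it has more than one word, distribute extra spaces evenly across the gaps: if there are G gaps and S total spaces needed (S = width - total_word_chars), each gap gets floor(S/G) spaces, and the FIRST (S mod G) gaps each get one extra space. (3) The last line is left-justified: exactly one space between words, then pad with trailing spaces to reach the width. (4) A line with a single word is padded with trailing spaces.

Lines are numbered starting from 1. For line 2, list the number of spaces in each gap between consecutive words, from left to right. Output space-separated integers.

Answer: 2 1

Derivation:
Line 1: ['curtain', 'distance'] (min_width=16, slack=0)
Line 2: ['word', 'glass', 'rain'] (min_width=15, slack=1)
Line 3: ['laser', 'will'] (min_width=10, slack=6)
Line 4: ['hospital', 'how'] (min_width=12, slack=4)
Line 5: ['system', 'soft', 'I'] (min_width=13, slack=3)
Line 6: ['vector', 'heart'] (min_width=12, slack=4)
Line 7: ['structure', 'brown'] (min_width=15, slack=1)
Line 8: ['river', 'golden'] (min_width=12, slack=4)
Line 9: ['distance', 'been', 'it'] (min_width=16, slack=0)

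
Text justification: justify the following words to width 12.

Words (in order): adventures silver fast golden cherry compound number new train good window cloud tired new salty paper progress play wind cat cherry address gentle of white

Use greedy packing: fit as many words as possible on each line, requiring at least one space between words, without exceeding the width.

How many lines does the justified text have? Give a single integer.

Line 1: ['adventures'] (min_width=10, slack=2)
Line 2: ['silver', 'fast'] (min_width=11, slack=1)
Line 3: ['golden'] (min_width=6, slack=6)
Line 4: ['cherry'] (min_width=6, slack=6)
Line 5: ['compound'] (min_width=8, slack=4)
Line 6: ['number', 'new'] (min_width=10, slack=2)
Line 7: ['train', 'good'] (min_width=10, slack=2)
Line 8: ['window', 'cloud'] (min_width=12, slack=0)
Line 9: ['tired', 'new'] (min_width=9, slack=3)
Line 10: ['salty', 'paper'] (min_width=11, slack=1)
Line 11: ['progress'] (min_width=8, slack=4)
Line 12: ['play', 'wind'] (min_width=9, slack=3)
Line 13: ['cat', 'cherry'] (min_width=10, slack=2)
Line 14: ['address'] (min_width=7, slack=5)
Line 15: ['gentle', 'of'] (min_width=9, slack=3)
Line 16: ['white'] (min_width=5, slack=7)
Total lines: 16

Answer: 16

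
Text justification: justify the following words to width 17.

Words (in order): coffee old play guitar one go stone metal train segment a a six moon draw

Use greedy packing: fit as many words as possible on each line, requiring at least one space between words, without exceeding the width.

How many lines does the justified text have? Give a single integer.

Line 1: ['coffee', 'old', 'play'] (min_width=15, slack=2)
Line 2: ['guitar', 'one', 'go'] (min_width=13, slack=4)
Line 3: ['stone', 'metal', 'train'] (min_width=17, slack=0)
Line 4: ['segment', 'a', 'a', 'six'] (min_width=15, slack=2)
Line 5: ['moon', 'draw'] (min_width=9, slack=8)
Total lines: 5

Answer: 5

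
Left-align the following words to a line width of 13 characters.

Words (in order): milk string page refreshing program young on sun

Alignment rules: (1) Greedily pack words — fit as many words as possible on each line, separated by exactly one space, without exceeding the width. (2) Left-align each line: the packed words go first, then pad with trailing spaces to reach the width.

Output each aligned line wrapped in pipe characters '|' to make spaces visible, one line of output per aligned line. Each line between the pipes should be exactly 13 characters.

Line 1: ['milk', 'string'] (min_width=11, slack=2)
Line 2: ['page'] (min_width=4, slack=9)
Line 3: ['refreshing'] (min_width=10, slack=3)
Line 4: ['program', 'young'] (min_width=13, slack=0)
Line 5: ['on', 'sun'] (min_width=6, slack=7)

Answer: |milk string  |
|page         |
|refreshing   |
|program young|
|on sun       |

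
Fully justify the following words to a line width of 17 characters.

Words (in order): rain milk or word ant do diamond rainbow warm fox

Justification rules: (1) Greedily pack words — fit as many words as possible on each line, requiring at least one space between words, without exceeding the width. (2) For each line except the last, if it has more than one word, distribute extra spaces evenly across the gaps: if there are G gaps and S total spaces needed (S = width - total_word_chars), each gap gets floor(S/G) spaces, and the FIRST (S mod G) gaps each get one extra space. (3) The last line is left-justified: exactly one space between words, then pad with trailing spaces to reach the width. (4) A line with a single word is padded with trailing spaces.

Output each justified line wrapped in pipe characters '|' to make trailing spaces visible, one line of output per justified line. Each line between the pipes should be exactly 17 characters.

Line 1: ['rain', 'milk', 'or', 'word'] (min_width=17, slack=0)
Line 2: ['ant', 'do', 'diamond'] (min_width=14, slack=3)
Line 3: ['rainbow', 'warm', 'fox'] (min_width=16, slack=1)

Answer: |rain milk or word|
|ant   do  diamond|
|rainbow warm fox |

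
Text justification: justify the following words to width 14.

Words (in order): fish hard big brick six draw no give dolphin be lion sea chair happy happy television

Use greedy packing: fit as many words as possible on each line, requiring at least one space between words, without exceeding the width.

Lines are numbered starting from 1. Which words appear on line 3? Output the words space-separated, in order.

Line 1: ['fish', 'hard', 'big'] (min_width=13, slack=1)
Line 2: ['brick', 'six', 'draw'] (min_width=14, slack=0)
Line 3: ['no', 'give'] (min_width=7, slack=7)
Line 4: ['dolphin', 'be'] (min_width=10, slack=4)
Line 5: ['lion', 'sea', 'chair'] (min_width=14, slack=0)
Line 6: ['happy', 'happy'] (min_width=11, slack=3)
Line 7: ['television'] (min_width=10, slack=4)

Answer: no give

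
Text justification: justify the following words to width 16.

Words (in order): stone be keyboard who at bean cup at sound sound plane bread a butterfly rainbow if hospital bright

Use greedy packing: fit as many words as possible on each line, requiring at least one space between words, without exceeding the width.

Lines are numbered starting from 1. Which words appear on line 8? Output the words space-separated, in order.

Line 1: ['stone', 'be'] (min_width=8, slack=8)
Line 2: ['keyboard', 'who', 'at'] (min_width=15, slack=1)
Line 3: ['bean', 'cup', 'at'] (min_width=11, slack=5)
Line 4: ['sound', 'sound'] (min_width=11, slack=5)
Line 5: ['plane', 'bread', 'a'] (min_width=13, slack=3)
Line 6: ['butterfly'] (min_width=9, slack=7)
Line 7: ['rainbow', 'if'] (min_width=10, slack=6)
Line 8: ['hospital', 'bright'] (min_width=15, slack=1)

Answer: hospital bright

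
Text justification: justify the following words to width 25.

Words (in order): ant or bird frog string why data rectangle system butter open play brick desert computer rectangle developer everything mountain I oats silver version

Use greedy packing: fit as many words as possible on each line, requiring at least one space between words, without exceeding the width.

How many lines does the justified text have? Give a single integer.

Line 1: ['ant', 'or', 'bird', 'frog', 'string'] (min_width=23, slack=2)
Line 2: ['why', 'data', 'rectangle', 'system'] (min_width=25, slack=0)
Line 3: ['butter', 'open', 'play', 'brick'] (min_width=22, slack=3)
Line 4: ['desert', 'computer', 'rectangle'] (min_width=25, slack=0)
Line 5: ['developer', 'everything'] (min_width=20, slack=5)
Line 6: ['mountain', 'I', 'oats', 'silver'] (min_width=22, slack=3)
Line 7: ['version'] (min_width=7, slack=18)
Total lines: 7

Answer: 7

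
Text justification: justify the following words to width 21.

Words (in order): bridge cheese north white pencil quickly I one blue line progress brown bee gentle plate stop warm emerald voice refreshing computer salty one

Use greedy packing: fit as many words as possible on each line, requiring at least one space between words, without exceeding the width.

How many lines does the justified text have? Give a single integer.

Answer: 8

Derivation:
Line 1: ['bridge', 'cheese', 'north'] (min_width=19, slack=2)
Line 2: ['white', 'pencil', 'quickly'] (min_width=20, slack=1)
Line 3: ['I', 'one', 'blue', 'line'] (min_width=15, slack=6)
Line 4: ['progress', 'brown', 'bee'] (min_width=18, slack=3)
Line 5: ['gentle', 'plate', 'stop'] (min_width=17, slack=4)
Line 6: ['warm', 'emerald', 'voice'] (min_width=18, slack=3)
Line 7: ['refreshing', 'computer'] (min_width=19, slack=2)
Line 8: ['salty', 'one'] (min_width=9, slack=12)
Total lines: 8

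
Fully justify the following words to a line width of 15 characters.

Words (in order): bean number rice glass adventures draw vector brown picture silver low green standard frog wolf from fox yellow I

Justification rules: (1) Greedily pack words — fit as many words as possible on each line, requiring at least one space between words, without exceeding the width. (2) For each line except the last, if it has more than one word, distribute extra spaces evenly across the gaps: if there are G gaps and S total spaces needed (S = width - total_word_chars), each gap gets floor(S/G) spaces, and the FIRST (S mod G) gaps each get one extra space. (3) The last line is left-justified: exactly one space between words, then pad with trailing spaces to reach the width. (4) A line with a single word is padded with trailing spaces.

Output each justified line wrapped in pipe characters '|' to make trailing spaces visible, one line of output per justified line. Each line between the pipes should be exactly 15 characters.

Line 1: ['bean', 'number'] (min_width=11, slack=4)
Line 2: ['rice', 'glass'] (min_width=10, slack=5)
Line 3: ['adventures', 'draw'] (min_width=15, slack=0)
Line 4: ['vector', 'brown'] (min_width=12, slack=3)
Line 5: ['picture', 'silver'] (min_width=14, slack=1)
Line 6: ['low', 'green'] (min_width=9, slack=6)
Line 7: ['standard', 'frog'] (min_width=13, slack=2)
Line 8: ['wolf', 'from', 'fox'] (min_width=13, slack=2)
Line 9: ['yellow', 'I'] (min_width=8, slack=7)

Answer: |bean     number|
|rice      glass|
|adventures draw|
|vector    brown|
|picture  silver|
|low       green|
|standard   frog|
|wolf  from  fox|
|yellow I       |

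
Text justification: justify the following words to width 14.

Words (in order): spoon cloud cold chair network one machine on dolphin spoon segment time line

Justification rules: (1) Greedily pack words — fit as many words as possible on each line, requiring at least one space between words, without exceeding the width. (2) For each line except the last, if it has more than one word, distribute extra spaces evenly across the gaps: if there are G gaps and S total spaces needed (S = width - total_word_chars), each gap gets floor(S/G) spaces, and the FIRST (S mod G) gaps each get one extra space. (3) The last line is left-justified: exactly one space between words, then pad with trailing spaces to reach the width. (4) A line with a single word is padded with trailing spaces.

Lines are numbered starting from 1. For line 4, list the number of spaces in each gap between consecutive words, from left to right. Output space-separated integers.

Answer: 5

Derivation:
Line 1: ['spoon', 'cloud'] (min_width=11, slack=3)
Line 2: ['cold', 'chair'] (min_width=10, slack=4)
Line 3: ['network', 'one'] (min_width=11, slack=3)
Line 4: ['machine', 'on'] (min_width=10, slack=4)
Line 5: ['dolphin', 'spoon'] (min_width=13, slack=1)
Line 6: ['segment', 'time'] (min_width=12, slack=2)
Line 7: ['line'] (min_width=4, slack=10)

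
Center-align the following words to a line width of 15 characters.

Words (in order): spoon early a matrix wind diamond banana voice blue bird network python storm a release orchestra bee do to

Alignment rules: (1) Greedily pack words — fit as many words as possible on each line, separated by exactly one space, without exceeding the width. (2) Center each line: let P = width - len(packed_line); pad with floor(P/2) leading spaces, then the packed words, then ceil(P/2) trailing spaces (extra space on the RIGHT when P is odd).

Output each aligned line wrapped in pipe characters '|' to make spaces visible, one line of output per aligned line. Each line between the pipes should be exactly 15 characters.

Line 1: ['spoon', 'early', 'a'] (min_width=13, slack=2)
Line 2: ['matrix', 'wind'] (min_width=11, slack=4)
Line 3: ['diamond', 'banana'] (min_width=14, slack=1)
Line 4: ['voice', 'blue', 'bird'] (min_width=15, slack=0)
Line 5: ['network', 'python'] (min_width=14, slack=1)
Line 6: ['storm', 'a', 'release'] (min_width=15, slack=0)
Line 7: ['orchestra', 'bee'] (min_width=13, slack=2)
Line 8: ['do', 'to'] (min_width=5, slack=10)

Answer: | spoon early a |
|  matrix wind  |
|diamond banana |
|voice blue bird|
|network python |
|storm a release|
| orchestra bee |
|     do to     |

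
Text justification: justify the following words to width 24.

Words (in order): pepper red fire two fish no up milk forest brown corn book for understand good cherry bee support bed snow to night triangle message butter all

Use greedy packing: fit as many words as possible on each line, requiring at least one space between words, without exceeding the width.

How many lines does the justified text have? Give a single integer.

Answer: 7

Derivation:
Line 1: ['pepper', 'red', 'fire', 'two', 'fish'] (min_width=24, slack=0)
Line 2: ['no', 'up', 'milk', 'forest', 'brown'] (min_width=23, slack=1)
Line 3: ['corn', 'book', 'for', 'understand'] (min_width=24, slack=0)
Line 4: ['good', 'cherry', 'bee', 'support'] (min_width=23, slack=1)
Line 5: ['bed', 'snow', 'to', 'night'] (min_width=17, slack=7)
Line 6: ['triangle', 'message', 'butter'] (min_width=23, slack=1)
Line 7: ['all'] (min_width=3, slack=21)
Total lines: 7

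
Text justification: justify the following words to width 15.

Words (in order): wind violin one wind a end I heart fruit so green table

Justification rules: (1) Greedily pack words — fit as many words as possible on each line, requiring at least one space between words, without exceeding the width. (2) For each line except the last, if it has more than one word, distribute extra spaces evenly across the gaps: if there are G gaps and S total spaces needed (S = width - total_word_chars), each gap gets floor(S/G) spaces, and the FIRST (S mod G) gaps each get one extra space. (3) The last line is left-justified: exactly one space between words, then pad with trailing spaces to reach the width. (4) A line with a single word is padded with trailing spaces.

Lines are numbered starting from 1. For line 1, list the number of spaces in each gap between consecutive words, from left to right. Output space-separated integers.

Line 1: ['wind', 'violin', 'one'] (min_width=15, slack=0)
Line 2: ['wind', 'a', 'end', 'I'] (min_width=12, slack=3)
Line 3: ['heart', 'fruit', 'so'] (min_width=14, slack=1)
Line 4: ['green', 'table'] (min_width=11, slack=4)

Answer: 1 1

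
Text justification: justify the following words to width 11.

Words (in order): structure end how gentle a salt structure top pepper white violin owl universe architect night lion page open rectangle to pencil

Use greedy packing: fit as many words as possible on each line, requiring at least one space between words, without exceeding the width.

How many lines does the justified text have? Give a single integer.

Answer: 14

Derivation:
Line 1: ['structure'] (min_width=9, slack=2)
Line 2: ['end', 'how'] (min_width=7, slack=4)
Line 3: ['gentle', 'a'] (min_width=8, slack=3)
Line 4: ['salt'] (min_width=4, slack=7)
Line 5: ['structure'] (min_width=9, slack=2)
Line 6: ['top', 'pepper'] (min_width=10, slack=1)
Line 7: ['white'] (min_width=5, slack=6)
Line 8: ['violin', 'owl'] (min_width=10, slack=1)
Line 9: ['universe'] (min_width=8, slack=3)
Line 10: ['architect'] (min_width=9, slack=2)
Line 11: ['night', 'lion'] (min_width=10, slack=1)
Line 12: ['page', 'open'] (min_width=9, slack=2)
Line 13: ['rectangle'] (min_width=9, slack=2)
Line 14: ['to', 'pencil'] (min_width=9, slack=2)
Total lines: 14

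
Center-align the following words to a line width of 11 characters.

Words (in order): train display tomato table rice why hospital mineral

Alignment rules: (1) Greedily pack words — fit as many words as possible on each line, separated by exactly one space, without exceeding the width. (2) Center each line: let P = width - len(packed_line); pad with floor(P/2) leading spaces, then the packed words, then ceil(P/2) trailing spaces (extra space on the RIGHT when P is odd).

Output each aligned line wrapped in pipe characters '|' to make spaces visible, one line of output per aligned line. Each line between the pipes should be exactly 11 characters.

Answer: |   train   |
|  display  |
|  tomato   |
|table rice |
|    why    |
| hospital  |
|  mineral  |

Derivation:
Line 1: ['train'] (min_width=5, slack=6)
Line 2: ['display'] (min_width=7, slack=4)
Line 3: ['tomato'] (min_width=6, slack=5)
Line 4: ['table', 'rice'] (min_width=10, slack=1)
Line 5: ['why'] (min_width=3, slack=8)
Line 6: ['hospital'] (min_width=8, slack=3)
Line 7: ['mineral'] (min_width=7, slack=4)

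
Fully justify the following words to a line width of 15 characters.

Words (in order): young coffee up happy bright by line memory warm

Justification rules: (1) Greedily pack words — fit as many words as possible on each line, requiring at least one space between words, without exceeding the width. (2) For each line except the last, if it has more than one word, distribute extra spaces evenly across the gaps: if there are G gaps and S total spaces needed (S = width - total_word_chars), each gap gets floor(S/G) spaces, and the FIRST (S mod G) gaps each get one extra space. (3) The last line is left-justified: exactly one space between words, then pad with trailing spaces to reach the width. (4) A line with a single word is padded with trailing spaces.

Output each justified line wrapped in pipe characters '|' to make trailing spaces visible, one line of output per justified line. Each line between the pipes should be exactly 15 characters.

Answer: |young coffee up|
|happy bright by|
|line     memory|
|warm           |

Derivation:
Line 1: ['young', 'coffee', 'up'] (min_width=15, slack=0)
Line 2: ['happy', 'bright', 'by'] (min_width=15, slack=0)
Line 3: ['line', 'memory'] (min_width=11, slack=4)
Line 4: ['warm'] (min_width=4, slack=11)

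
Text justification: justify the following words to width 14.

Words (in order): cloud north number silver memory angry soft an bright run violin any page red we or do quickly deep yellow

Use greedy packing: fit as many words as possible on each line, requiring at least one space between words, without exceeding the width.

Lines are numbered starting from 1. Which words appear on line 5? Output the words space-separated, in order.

Answer: run violin any

Derivation:
Line 1: ['cloud', 'north'] (min_width=11, slack=3)
Line 2: ['number', 'silver'] (min_width=13, slack=1)
Line 3: ['memory', 'angry'] (min_width=12, slack=2)
Line 4: ['soft', 'an', 'bright'] (min_width=14, slack=0)
Line 5: ['run', 'violin', 'any'] (min_width=14, slack=0)
Line 6: ['page', 'red', 'we', 'or'] (min_width=14, slack=0)
Line 7: ['do', 'quickly'] (min_width=10, slack=4)
Line 8: ['deep', 'yellow'] (min_width=11, slack=3)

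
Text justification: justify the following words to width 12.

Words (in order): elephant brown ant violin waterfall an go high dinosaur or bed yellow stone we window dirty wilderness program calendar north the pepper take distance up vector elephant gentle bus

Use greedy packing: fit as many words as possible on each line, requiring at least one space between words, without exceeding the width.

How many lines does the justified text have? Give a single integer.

Line 1: ['elephant'] (min_width=8, slack=4)
Line 2: ['brown', 'ant'] (min_width=9, slack=3)
Line 3: ['violin'] (min_width=6, slack=6)
Line 4: ['waterfall', 'an'] (min_width=12, slack=0)
Line 5: ['go', 'high'] (min_width=7, slack=5)
Line 6: ['dinosaur', 'or'] (min_width=11, slack=1)
Line 7: ['bed', 'yellow'] (min_width=10, slack=2)
Line 8: ['stone', 'we'] (min_width=8, slack=4)
Line 9: ['window', 'dirty'] (min_width=12, slack=0)
Line 10: ['wilderness'] (min_width=10, slack=2)
Line 11: ['program'] (min_width=7, slack=5)
Line 12: ['calendar'] (min_width=8, slack=4)
Line 13: ['north', 'the'] (min_width=9, slack=3)
Line 14: ['pepper', 'take'] (min_width=11, slack=1)
Line 15: ['distance', 'up'] (min_width=11, slack=1)
Line 16: ['vector'] (min_width=6, slack=6)
Line 17: ['elephant'] (min_width=8, slack=4)
Line 18: ['gentle', 'bus'] (min_width=10, slack=2)
Total lines: 18

Answer: 18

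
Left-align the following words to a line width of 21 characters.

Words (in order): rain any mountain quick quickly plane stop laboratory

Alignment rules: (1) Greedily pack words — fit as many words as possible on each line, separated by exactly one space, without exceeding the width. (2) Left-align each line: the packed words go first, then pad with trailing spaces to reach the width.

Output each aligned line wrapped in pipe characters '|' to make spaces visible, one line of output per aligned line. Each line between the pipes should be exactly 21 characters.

Answer: |rain any mountain    |
|quick quickly plane  |
|stop laboratory      |

Derivation:
Line 1: ['rain', 'any', 'mountain'] (min_width=17, slack=4)
Line 2: ['quick', 'quickly', 'plane'] (min_width=19, slack=2)
Line 3: ['stop', 'laboratory'] (min_width=15, slack=6)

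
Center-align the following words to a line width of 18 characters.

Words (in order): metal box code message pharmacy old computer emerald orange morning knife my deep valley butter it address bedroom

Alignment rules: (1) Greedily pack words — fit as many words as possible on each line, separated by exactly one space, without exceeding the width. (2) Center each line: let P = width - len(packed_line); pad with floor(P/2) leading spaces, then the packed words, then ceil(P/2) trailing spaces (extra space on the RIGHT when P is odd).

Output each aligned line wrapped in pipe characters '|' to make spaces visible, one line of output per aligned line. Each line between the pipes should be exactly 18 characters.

Answer: |  metal box code  |
| message pharmacy |
|   old computer   |
|  emerald orange  |
| morning knife my |
|deep valley butter|
|it address bedroom|

Derivation:
Line 1: ['metal', 'box', 'code'] (min_width=14, slack=4)
Line 2: ['message', 'pharmacy'] (min_width=16, slack=2)
Line 3: ['old', 'computer'] (min_width=12, slack=6)
Line 4: ['emerald', 'orange'] (min_width=14, slack=4)
Line 5: ['morning', 'knife', 'my'] (min_width=16, slack=2)
Line 6: ['deep', 'valley', 'butter'] (min_width=18, slack=0)
Line 7: ['it', 'address', 'bedroom'] (min_width=18, slack=0)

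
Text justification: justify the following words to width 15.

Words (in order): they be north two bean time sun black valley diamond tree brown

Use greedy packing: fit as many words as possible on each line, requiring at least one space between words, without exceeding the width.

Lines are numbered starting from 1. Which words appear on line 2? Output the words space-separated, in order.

Answer: two bean time

Derivation:
Line 1: ['they', 'be', 'north'] (min_width=13, slack=2)
Line 2: ['two', 'bean', 'time'] (min_width=13, slack=2)
Line 3: ['sun', 'black'] (min_width=9, slack=6)
Line 4: ['valley', 'diamond'] (min_width=14, slack=1)
Line 5: ['tree', 'brown'] (min_width=10, slack=5)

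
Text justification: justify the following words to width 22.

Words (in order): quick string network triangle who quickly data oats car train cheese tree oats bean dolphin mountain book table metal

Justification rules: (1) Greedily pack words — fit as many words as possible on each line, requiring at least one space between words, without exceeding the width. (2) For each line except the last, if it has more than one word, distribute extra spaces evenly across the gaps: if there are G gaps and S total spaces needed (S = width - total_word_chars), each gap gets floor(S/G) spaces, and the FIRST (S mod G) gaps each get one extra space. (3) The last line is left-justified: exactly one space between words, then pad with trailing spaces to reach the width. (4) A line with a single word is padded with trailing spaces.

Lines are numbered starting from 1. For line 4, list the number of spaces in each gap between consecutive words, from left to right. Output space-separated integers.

Answer: 2 1 1

Derivation:
Line 1: ['quick', 'string', 'network'] (min_width=20, slack=2)
Line 2: ['triangle', 'who', 'quickly'] (min_width=20, slack=2)
Line 3: ['data', 'oats', 'car', 'train'] (min_width=19, slack=3)
Line 4: ['cheese', 'tree', 'oats', 'bean'] (min_width=21, slack=1)
Line 5: ['dolphin', 'mountain', 'book'] (min_width=21, slack=1)
Line 6: ['table', 'metal'] (min_width=11, slack=11)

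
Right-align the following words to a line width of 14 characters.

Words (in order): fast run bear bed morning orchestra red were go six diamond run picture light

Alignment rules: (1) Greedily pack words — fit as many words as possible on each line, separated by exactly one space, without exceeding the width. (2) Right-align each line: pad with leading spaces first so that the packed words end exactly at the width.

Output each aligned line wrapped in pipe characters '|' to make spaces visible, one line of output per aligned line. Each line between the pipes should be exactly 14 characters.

Answer: | fast run bear|
|   bed morning|
| orchestra red|
|   were go six|
|   diamond run|
| picture light|

Derivation:
Line 1: ['fast', 'run', 'bear'] (min_width=13, slack=1)
Line 2: ['bed', 'morning'] (min_width=11, slack=3)
Line 3: ['orchestra', 'red'] (min_width=13, slack=1)
Line 4: ['were', 'go', 'six'] (min_width=11, slack=3)
Line 5: ['diamond', 'run'] (min_width=11, slack=3)
Line 6: ['picture', 'light'] (min_width=13, slack=1)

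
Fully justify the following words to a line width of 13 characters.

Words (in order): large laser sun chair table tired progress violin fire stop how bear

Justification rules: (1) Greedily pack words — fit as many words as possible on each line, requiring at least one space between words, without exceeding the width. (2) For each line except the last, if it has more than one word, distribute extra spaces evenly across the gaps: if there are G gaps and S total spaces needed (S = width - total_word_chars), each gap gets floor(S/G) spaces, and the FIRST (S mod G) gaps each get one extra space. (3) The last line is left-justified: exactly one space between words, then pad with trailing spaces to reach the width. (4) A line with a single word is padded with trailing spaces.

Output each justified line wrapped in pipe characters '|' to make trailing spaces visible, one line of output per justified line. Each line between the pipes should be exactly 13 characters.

Line 1: ['large', 'laser'] (min_width=11, slack=2)
Line 2: ['sun', 'chair'] (min_width=9, slack=4)
Line 3: ['table', 'tired'] (min_width=11, slack=2)
Line 4: ['progress'] (min_width=8, slack=5)
Line 5: ['violin', 'fire'] (min_width=11, slack=2)
Line 6: ['stop', 'how', 'bear'] (min_width=13, slack=0)

Answer: |large   laser|
|sun     chair|
|table   tired|
|progress     |
|violin   fire|
|stop how bear|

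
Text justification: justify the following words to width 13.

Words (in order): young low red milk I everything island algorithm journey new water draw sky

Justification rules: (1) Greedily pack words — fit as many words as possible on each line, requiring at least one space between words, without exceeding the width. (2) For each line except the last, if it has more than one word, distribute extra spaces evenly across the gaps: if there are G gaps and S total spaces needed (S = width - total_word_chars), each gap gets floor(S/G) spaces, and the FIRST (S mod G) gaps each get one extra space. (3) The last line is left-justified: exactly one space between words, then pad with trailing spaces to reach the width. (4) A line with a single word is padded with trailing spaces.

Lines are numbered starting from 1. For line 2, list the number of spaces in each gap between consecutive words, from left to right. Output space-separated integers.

Line 1: ['young', 'low', 'red'] (min_width=13, slack=0)
Line 2: ['milk', 'I'] (min_width=6, slack=7)
Line 3: ['everything'] (min_width=10, slack=3)
Line 4: ['island'] (min_width=6, slack=7)
Line 5: ['algorithm'] (min_width=9, slack=4)
Line 6: ['journey', 'new'] (min_width=11, slack=2)
Line 7: ['water', 'draw'] (min_width=10, slack=3)
Line 8: ['sky'] (min_width=3, slack=10)

Answer: 8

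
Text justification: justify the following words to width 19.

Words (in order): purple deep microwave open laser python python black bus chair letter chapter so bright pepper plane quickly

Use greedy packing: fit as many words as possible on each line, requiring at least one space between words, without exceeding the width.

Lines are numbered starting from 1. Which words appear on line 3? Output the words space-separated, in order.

Line 1: ['purple', 'deep'] (min_width=11, slack=8)
Line 2: ['microwave', 'open'] (min_width=14, slack=5)
Line 3: ['laser', 'python', 'python'] (min_width=19, slack=0)
Line 4: ['black', 'bus', 'chair'] (min_width=15, slack=4)
Line 5: ['letter', 'chapter', 'so'] (min_width=17, slack=2)
Line 6: ['bright', 'pepper', 'plane'] (min_width=19, slack=0)
Line 7: ['quickly'] (min_width=7, slack=12)

Answer: laser python python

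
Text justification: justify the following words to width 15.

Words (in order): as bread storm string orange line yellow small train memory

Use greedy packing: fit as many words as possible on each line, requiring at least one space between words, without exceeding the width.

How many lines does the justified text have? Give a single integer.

Line 1: ['as', 'bread', 'storm'] (min_width=14, slack=1)
Line 2: ['string', 'orange'] (min_width=13, slack=2)
Line 3: ['line', 'yellow'] (min_width=11, slack=4)
Line 4: ['small', 'train'] (min_width=11, slack=4)
Line 5: ['memory'] (min_width=6, slack=9)
Total lines: 5

Answer: 5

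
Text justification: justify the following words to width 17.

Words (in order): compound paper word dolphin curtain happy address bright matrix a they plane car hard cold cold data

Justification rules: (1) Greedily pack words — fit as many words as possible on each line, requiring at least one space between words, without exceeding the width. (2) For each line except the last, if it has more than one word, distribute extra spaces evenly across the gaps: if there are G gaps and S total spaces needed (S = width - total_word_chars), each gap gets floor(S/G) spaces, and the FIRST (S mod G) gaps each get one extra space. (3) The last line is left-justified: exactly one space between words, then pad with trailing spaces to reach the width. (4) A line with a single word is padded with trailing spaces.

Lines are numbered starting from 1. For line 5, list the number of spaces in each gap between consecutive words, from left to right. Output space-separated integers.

Answer: 3 3

Derivation:
Line 1: ['compound', 'paper'] (min_width=14, slack=3)
Line 2: ['word', 'dolphin'] (min_width=12, slack=5)
Line 3: ['curtain', 'happy'] (min_width=13, slack=4)
Line 4: ['address', 'bright'] (min_width=14, slack=3)
Line 5: ['matrix', 'a', 'they'] (min_width=13, slack=4)
Line 6: ['plane', 'car', 'hard'] (min_width=14, slack=3)
Line 7: ['cold', 'cold', 'data'] (min_width=14, slack=3)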